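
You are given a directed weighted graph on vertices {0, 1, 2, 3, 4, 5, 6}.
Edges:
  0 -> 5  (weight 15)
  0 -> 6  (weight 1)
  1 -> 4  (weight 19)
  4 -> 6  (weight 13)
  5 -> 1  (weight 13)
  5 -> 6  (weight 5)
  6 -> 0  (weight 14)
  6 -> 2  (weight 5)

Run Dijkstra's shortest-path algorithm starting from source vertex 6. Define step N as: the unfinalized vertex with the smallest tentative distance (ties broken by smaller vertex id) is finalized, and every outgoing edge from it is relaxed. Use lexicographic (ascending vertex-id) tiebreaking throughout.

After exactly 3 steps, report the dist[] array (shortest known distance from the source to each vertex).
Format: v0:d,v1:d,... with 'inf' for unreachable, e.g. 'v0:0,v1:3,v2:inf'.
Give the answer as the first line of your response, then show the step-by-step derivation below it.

v0:14,v1:inf,v2:5,v3:inf,v4:inf,v5:29,v6:0

step 1: dist = v0:14,v1:inf,v2:5,v3:inf,v4:inf,v5:inf,v6:0
step 2: dist = v0:14,v1:inf,v2:5,v3:inf,v4:inf,v5:inf,v6:0
step 3: dist = v0:14,v1:inf,v2:5,v3:inf,v4:inf,v5:29,v6:0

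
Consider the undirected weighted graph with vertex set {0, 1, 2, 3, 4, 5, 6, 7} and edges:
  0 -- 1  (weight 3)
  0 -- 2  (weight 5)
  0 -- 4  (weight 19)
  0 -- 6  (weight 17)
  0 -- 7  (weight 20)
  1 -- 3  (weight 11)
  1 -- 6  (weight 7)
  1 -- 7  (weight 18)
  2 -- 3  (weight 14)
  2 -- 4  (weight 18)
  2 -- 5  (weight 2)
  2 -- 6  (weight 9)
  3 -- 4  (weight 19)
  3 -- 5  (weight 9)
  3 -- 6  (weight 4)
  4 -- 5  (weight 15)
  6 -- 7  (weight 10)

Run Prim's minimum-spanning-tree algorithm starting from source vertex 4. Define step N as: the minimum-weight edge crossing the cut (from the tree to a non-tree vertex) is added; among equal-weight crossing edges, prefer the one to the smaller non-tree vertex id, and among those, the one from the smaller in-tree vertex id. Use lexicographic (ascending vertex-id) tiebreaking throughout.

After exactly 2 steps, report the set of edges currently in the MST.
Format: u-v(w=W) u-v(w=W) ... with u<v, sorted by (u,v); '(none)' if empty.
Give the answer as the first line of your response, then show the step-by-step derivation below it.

2-5(w=2) 4-5(w=15)

step 1: add edge 4-5 (w=15); MST = {4-5(w=15)}
step 2: add edge 2-5 (w=2); MST = {2-5(w=2) 4-5(w=15)}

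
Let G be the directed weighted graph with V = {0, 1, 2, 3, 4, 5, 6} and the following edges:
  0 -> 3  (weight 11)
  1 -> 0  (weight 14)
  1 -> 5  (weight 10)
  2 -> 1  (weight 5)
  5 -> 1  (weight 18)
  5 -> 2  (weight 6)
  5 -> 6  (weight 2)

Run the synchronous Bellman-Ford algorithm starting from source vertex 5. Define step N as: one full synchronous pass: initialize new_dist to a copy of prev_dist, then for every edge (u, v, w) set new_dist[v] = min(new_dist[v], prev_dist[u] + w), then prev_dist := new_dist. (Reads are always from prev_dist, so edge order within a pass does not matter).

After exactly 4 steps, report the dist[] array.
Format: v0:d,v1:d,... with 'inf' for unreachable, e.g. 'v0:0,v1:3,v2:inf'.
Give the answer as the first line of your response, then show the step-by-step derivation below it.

v0:25,v1:11,v2:6,v3:36,v4:inf,v5:0,v6:2

step 1: dist = v0:inf,v1:18,v2:6,v3:inf,v4:inf,v5:0,v6:2
step 2: dist = v0:32,v1:11,v2:6,v3:inf,v4:inf,v5:0,v6:2
step 3: dist = v0:25,v1:11,v2:6,v3:43,v4:inf,v5:0,v6:2
step 4: dist = v0:25,v1:11,v2:6,v3:36,v4:inf,v5:0,v6:2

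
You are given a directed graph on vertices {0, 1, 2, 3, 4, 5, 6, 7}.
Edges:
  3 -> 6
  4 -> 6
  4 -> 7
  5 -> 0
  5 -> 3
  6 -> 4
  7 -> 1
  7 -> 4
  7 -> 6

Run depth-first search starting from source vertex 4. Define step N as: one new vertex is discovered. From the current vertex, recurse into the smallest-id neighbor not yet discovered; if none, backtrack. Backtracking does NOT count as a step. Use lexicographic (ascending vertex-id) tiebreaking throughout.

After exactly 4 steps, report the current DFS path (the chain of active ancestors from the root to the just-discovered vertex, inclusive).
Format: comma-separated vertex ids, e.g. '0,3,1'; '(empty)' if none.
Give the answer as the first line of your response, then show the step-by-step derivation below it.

4,7,1

step 1: discover 4; path=4; order=4
step 2: discover 6; path=4>6; order=4,6
step 3: discover 7; path=4>7; order=4,6,7
step 4: discover 1; path=4>7>1; order=4,6,7,1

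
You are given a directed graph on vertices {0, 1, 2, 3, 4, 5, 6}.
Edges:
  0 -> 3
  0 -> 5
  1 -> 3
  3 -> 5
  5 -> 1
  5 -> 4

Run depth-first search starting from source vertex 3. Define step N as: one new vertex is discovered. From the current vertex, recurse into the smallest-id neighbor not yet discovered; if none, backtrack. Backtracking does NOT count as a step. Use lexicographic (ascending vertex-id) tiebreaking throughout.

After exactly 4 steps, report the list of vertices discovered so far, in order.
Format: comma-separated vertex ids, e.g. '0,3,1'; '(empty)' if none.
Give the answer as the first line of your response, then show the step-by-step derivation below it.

3,5,1,4

step 1: discover 3; path=3; order=3
step 2: discover 5; path=3>5; order=3,5
step 3: discover 1; path=3>5>1; order=3,5,1
step 4: discover 4; path=3>5>4; order=3,5,1,4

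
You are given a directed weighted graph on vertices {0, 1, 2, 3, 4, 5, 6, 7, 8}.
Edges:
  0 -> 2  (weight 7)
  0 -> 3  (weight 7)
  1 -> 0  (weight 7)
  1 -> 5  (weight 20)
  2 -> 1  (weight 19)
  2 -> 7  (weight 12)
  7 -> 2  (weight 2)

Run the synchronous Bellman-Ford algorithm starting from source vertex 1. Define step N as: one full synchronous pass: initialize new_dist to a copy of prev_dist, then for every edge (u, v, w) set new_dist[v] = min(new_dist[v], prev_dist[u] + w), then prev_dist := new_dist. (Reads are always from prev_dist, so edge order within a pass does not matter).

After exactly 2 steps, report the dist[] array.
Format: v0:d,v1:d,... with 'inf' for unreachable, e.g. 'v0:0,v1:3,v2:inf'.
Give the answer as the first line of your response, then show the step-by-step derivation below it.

v0:7,v1:0,v2:14,v3:14,v4:inf,v5:20,v6:inf,v7:inf,v8:inf

step 1: dist = v0:7,v1:0,v2:inf,v3:inf,v4:inf,v5:20,v6:inf,v7:inf,v8:inf
step 2: dist = v0:7,v1:0,v2:14,v3:14,v4:inf,v5:20,v6:inf,v7:inf,v8:inf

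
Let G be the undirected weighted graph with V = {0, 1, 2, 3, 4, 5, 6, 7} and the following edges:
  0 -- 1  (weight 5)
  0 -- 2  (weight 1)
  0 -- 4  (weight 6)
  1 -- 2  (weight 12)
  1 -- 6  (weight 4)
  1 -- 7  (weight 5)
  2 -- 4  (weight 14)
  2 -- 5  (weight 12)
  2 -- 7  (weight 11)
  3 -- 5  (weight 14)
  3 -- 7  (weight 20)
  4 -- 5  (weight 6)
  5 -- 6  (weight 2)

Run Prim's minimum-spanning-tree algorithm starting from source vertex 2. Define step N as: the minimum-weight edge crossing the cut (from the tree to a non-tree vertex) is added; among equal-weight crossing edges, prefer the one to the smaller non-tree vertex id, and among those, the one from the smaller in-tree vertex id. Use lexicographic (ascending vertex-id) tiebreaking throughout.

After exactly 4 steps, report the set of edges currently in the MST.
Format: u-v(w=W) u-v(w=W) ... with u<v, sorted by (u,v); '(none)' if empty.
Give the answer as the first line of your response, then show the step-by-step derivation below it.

0-1(w=5) 0-2(w=1) 1-6(w=4) 5-6(w=2)

step 1: add edge 0-2 (w=1); MST = {0-2(w=1)}
step 2: add edge 0-1 (w=5); MST = {0-1(w=5) 0-2(w=1)}
step 3: add edge 1-6 (w=4); MST = {0-1(w=5) 0-2(w=1) 1-6(w=4)}
step 4: add edge 5-6 (w=2); MST = {0-1(w=5) 0-2(w=1) 1-6(w=4) 5-6(w=2)}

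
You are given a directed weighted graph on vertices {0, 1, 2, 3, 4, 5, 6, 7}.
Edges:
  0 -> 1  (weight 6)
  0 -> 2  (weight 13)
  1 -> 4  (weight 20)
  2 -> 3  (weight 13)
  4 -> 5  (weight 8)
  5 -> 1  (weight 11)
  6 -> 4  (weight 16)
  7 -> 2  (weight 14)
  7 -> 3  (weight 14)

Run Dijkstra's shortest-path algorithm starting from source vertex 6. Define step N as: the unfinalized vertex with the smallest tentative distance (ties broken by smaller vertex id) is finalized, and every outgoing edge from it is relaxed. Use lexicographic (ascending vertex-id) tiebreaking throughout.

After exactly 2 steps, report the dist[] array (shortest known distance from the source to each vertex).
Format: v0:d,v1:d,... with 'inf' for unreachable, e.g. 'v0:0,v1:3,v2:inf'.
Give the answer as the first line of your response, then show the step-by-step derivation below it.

v0:inf,v1:inf,v2:inf,v3:inf,v4:16,v5:24,v6:0,v7:inf

step 1: dist = v0:inf,v1:inf,v2:inf,v3:inf,v4:16,v5:inf,v6:0,v7:inf
step 2: dist = v0:inf,v1:inf,v2:inf,v3:inf,v4:16,v5:24,v6:0,v7:inf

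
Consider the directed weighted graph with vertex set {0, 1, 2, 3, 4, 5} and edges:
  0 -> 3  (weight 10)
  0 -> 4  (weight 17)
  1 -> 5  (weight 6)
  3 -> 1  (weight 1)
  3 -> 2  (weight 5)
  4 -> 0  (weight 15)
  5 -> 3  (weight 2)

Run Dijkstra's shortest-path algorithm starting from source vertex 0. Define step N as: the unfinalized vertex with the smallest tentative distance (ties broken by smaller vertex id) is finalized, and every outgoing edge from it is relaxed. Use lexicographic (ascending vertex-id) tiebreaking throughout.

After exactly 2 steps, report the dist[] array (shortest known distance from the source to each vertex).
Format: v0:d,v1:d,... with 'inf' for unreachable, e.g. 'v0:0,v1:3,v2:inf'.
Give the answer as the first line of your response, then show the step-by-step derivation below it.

v0:0,v1:11,v2:15,v3:10,v4:17,v5:inf

step 1: dist = v0:0,v1:inf,v2:inf,v3:10,v4:17,v5:inf
step 2: dist = v0:0,v1:11,v2:15,v3:10,v4:17,v5:inf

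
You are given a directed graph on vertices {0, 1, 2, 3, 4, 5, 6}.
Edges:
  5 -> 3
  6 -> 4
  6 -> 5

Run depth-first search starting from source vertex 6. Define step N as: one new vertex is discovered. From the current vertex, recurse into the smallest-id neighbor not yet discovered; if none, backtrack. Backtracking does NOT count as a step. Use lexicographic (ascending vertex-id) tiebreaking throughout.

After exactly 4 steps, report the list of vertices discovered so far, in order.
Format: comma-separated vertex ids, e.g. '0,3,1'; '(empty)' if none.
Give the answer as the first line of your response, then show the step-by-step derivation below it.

6,4,5,3

step 1: discover 6; path=6; order=6
step 2: discover 4; path=6>4; order=6,4
step 3: discover 5; path=6>5; order=6,4,5
step 4: discover 3; path=6>5>3; order=6,4,5,3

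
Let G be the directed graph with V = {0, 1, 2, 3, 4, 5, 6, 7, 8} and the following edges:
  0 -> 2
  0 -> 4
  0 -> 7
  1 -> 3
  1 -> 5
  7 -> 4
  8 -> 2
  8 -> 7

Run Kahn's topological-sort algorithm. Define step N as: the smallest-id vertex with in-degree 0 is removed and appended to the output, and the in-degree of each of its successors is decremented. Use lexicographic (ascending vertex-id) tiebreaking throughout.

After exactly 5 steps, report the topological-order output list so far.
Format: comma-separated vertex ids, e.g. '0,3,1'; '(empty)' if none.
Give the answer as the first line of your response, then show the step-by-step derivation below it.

0,1,3,5,6

step 1: output 0; order=[0]; indeg=(0,0,1,1,1,1,0,1,0)
step 2: output 1; order=[0,1]; indeg=(0,0,1,0,1,0,0,1,0)
step 3: output 3; order=[0,1,3]; indeg=(0,0,1,0,1,0,0,1,0)
step 4: output 5; order=[0,1,3,5]; indeg=(0,0,1,0,1,0,0,1,0)
step 5: output 6; order=[0,1,3,5,6]; indeg=(0,0,1,0,1,0,0,1,0)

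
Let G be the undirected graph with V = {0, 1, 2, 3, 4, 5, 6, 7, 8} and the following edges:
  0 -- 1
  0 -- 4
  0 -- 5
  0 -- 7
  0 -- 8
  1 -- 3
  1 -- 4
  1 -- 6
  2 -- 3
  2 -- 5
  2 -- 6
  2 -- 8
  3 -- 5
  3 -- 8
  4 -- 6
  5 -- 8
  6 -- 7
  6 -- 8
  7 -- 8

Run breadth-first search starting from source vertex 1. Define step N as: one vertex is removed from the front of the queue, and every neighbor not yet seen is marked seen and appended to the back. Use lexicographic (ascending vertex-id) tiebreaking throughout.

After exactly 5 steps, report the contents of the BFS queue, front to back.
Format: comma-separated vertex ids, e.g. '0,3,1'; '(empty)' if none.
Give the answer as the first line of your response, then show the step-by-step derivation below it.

5,7,8,2

step 1: dequeue 1; queue=[0,3,4,6]; order=1
step 2: dequeue 0; queue=[3,4,6,5,7,8]; order=1,0
step 3: dequeue 3; queue=[4,6,5,7,8,2]; order=1,0,3
step 4: dequeue 4; queue=[6,5,7,8,2]; order=1,0,3,4
step 5: dequeue 6; queue=[5,7,8,2]; order=1,0,3,4,6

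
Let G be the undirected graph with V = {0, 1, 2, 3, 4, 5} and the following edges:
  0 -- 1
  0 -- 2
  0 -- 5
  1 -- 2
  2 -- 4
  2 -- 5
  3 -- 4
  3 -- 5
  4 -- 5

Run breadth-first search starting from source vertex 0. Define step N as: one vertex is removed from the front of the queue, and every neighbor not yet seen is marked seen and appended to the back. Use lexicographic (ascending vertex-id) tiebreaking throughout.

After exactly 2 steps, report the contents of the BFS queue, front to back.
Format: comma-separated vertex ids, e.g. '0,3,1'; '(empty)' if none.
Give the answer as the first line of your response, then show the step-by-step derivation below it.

2,5

step 1: dequeue 0; queue=[1,2,5]; order=0
step 2: dequeue 1; queue=[2,5]; order=0,1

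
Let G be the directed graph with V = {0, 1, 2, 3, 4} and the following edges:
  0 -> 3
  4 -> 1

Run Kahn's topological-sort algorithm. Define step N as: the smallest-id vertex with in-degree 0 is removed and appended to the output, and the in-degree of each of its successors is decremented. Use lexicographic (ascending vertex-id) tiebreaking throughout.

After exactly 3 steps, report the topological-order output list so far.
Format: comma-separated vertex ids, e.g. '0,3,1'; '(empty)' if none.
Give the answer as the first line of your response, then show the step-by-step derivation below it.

0,2,3

step 1: output 0; order=[0]; indeg=(0,1,0,0,0)
step 2: output 2; order=[0,2]; indeg=(0,1,0,0,0)
step 3: output 3; order=[0,2,3]; indeg=(0,1,0,0,0)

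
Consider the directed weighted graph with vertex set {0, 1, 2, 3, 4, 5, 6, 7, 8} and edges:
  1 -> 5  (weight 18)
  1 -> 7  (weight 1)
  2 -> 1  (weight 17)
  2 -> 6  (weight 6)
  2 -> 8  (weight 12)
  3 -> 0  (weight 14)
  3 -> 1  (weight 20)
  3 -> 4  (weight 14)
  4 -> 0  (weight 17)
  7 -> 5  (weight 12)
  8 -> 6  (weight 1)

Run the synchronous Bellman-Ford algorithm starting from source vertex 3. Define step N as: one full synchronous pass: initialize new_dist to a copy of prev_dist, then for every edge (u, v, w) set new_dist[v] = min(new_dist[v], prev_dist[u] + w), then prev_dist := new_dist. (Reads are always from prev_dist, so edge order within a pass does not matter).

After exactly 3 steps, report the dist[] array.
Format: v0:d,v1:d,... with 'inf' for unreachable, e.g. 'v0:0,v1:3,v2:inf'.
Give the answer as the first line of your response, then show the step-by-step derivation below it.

v0:14,v1:20,v2:inf,v3:0,v4:14,v5:33,v6:inf,v7:21,v8:inf

step 1: dist = v0:14,v1:20,v2:inf,v3:0,v4:14,v5:inf,v6:inf,v7:inf,v8:inf
step 2: dist = v0:14,v1:20,v2:inf,v3:0,v4:14,v5:38,v6:inf,v7:21,v8:inf
step 3: dist = v0:14,v1:20,v2:inf,v3:0,v4:14,v5:33,v6:inf,v7:21,v8:inf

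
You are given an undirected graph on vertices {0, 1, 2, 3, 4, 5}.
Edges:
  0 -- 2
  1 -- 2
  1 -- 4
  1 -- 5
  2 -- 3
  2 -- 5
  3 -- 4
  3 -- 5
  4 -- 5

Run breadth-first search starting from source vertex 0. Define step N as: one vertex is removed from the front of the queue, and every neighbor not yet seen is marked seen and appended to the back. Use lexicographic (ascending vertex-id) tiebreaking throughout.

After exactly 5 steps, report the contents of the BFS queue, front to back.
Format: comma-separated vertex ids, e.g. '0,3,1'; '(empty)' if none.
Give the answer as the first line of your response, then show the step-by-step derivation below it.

4

step 1: dequeue 0; queue=[2]; order=0
step 2: dequeue 2; queue=[1,3,5]; order=0,2
step 3: dequeue 1; queue=[3,5,4]; order=0,2,1
step 4: dequeue 3; queue=[5,4]; order=0,2,1,3
step 5: dequeue 5; queue=[4]; order=0,2,1,3,5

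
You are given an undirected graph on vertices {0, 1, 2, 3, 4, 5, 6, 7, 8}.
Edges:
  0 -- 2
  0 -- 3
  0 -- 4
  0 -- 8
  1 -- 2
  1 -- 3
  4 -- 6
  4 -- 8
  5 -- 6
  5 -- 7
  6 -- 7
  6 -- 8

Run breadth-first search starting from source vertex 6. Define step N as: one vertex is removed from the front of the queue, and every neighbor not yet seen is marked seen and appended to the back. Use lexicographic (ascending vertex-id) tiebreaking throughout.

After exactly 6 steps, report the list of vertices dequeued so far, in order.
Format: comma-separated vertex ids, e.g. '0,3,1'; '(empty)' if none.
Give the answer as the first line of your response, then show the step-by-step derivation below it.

6,4,5,7,8,0

step 1: dequeue 6; queue=[4,5,7,8]; order=6
step 2: dequeue 4; queue=[5,7,8,0]; order=6,4
step 3: dequeue 5; queue=[7,8,0]; order=6,4,5
step 4: dequeue 7; queue=[8,0]; order=6,4,5,7
step 5: dequeue 8; queue=[0]; order=6,4,5,7,8
step 6: dequeue 0; queue=[2,3]; order=6,4,5,7,8,0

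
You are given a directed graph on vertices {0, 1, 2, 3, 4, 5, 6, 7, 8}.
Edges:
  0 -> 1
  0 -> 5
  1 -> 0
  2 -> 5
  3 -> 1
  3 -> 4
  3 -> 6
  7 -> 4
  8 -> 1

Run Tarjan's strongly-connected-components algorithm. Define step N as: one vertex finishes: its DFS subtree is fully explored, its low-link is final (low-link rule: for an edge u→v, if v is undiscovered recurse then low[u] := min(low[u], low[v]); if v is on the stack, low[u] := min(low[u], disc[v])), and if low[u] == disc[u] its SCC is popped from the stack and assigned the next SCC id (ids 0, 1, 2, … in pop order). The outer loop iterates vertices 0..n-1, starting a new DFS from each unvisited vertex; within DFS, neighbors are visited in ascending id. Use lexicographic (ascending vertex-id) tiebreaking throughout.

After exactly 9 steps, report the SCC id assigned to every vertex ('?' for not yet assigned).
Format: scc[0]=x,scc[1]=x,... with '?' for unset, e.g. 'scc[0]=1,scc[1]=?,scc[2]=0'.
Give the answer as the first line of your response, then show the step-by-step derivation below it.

scc[0]=1,scc[1]=1,scc[2]=2,scc[3]=5,scc[4]=3,scc[5]=0,scc[6]=4,scc[7]=6,scc[8]=7

step 1: low=(low[0]=0,low[1]=0,low[2]=?,low[3]=?,low[4]=?,low[5]=?,low[6]=?,low[7]=?,low[8]=?); scc=(scc[0]=?,scc[1]=?,scc[2]=?,scc[3]=?,scc[4]=?,scc[5]=?,scc[6]=?,scc[7]=?,scc[8]=?)
step 2: low=(low[0]=0,low[1]=0,low[2]=?,low[3]=?,low[4]=?,low[5]=2,low[6]=?,low[7]=?,low[8]=?); scc=(scc[0]=?,scc[1]=?,scc[2]=?,scc[3]=?,scc[4]=?,scc[5]=0,scc[6]=?,scc[7]=?,scc[8]=?)
step 3: low=(low[0]=0,low[1]=0,low[2]=?,low[3]=?,low[4]=?,low[5]=2,low[6]=?,low[7]=?,low[8]=?); scc=(scc[0]=1,scc[1]=1,scc[2]=?,scc[3]=?,scc[4]=?,scc[5]=0,scc[6]=?,scc[7]=?,scc[8]=?)
step 4: low=(low[0]=0,low[1]=0,low[2]=3,low[3]=?,low[4]=?,low[5]=2,low[6]=?,low[7]=?,low[8]=?); scc=(scc[0]=1,scc[1]=1,scc[2]=2,scc[3]=?,scc[4]=?,scc[5]=0,scc[6]=?,scc[7]=?,scc[8]=?)
step 5: low=(low[0]=0,low[1]=0,low[2]=3,low[3]=4,low[4]=5,low[5]=2,low[6]=?,low[7]=?,low[8]=?); scc=(scc[0]=1,scc[1]=1,scc[2]=2,scc[3]=?,scc[4]=3,scc[5]=0,scc[6]=?,scc[7]=?,scc[8]=?)
step 6: low=(low[0]=0,low[1]=0,low[2]=3,low[3]=4,low[4]=5,low[5]=2,low[6]=6,low[7]=?,low[8]=?); scc=(scc[0]=1,scc[1]=1,scc[2]=2,scc[3]=?,scc[4]=3,scc[5]=0,scc[6]=4,scc[7]=?,scc[8]=?)
step 7: low=(low[0]=0,low[1]=0,low[2]=3,low[3]=4,low[4]=5,low[5]=2,low[6]=6,low[7]=?,low[8]=?); scc=(scc[0]=1,scc[1]=1,scc[2]=2,scc[3]=5,scc[4]=3,scc[5]=0,scc[6]=4,scc[7]=?,scc[8]=?)
step 8: low=(low[0]=0,low[1]=0,low[2]=3,low[3]=4,low[4]=5,low[5]=2,low[6]=6,low[7]=7,low[8]=?); scc=(scc[0]=1,scc[1]=1,scc[2]=2,scc[3]=5,scc[4]=3,scc[5]=0,scc[6]=4,scc[7]=6,scc[8]=?)
step 9: low=(low[0]=0,low[1]=0,low[2]=3,low[3]=4,low[4]=5,low[5]=2,low[6]=6,low[7]=7,low[8]=8); scc=(scc[0]=1,scc[1]=1,scc[2]=2,scc[3]=5,scc[4]=3,scc[5]=0,scc[6]=4,scc[7]=6,scc[8]=7)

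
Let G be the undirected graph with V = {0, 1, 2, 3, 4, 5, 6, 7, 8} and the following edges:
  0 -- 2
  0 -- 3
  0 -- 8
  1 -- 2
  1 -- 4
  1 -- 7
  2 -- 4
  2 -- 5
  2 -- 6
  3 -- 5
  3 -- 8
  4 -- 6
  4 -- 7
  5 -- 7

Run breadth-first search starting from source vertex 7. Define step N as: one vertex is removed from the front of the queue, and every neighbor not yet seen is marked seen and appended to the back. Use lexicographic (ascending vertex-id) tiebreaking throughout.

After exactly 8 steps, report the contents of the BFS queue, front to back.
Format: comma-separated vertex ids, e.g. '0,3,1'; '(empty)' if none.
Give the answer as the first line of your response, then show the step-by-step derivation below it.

8

step 1: dequeue 7; queue=[1,4,5]; order=7
step 2: dequeue 1; queue=[4,5,2]; order=7,1
step 3: dequeue 4; queue=[5,2,6]; order=7,1,4
step 4: dequeue 5; queue=[2,6,3]; order=7,1,4,5
step 5: dequeue 2; queue=[6,3,0]; order=7,1,4,5,2
step 6: dequeue 6; queue=[3,0]; order=7,1,4,5,2,6
step 7: dequeue 3; queue=[0,8]; order=7,1,4,5,2,6,3
step 8: dequeue 0; queue=[8]; order=7,1,4,5,2,6,3,0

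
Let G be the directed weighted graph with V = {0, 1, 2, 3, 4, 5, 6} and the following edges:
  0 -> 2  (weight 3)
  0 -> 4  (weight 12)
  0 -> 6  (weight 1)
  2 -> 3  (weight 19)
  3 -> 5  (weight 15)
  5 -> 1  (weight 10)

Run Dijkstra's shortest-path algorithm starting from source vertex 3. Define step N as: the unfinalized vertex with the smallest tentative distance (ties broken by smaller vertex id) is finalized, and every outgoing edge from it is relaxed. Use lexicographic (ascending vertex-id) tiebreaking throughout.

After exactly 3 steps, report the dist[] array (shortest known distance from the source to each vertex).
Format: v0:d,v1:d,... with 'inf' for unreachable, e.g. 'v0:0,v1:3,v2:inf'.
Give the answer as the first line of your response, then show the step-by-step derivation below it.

v0:inf,v1:25,v2:inf,v3:0,v4:inf,v5:15,v6:inf

step 1: dist = v0:inf,v1:inf,v2:inf,v3:0,v4:inf,v5:15,v6:inf
step 2: dist = v0:inf,v1:25,v2:inf,v3:0,v4:inf,v5:15,v6:inf
step 3: dist = v0:inf,v1:25,v2:inf,v3:0,v4:inf,v5:15,v6:inf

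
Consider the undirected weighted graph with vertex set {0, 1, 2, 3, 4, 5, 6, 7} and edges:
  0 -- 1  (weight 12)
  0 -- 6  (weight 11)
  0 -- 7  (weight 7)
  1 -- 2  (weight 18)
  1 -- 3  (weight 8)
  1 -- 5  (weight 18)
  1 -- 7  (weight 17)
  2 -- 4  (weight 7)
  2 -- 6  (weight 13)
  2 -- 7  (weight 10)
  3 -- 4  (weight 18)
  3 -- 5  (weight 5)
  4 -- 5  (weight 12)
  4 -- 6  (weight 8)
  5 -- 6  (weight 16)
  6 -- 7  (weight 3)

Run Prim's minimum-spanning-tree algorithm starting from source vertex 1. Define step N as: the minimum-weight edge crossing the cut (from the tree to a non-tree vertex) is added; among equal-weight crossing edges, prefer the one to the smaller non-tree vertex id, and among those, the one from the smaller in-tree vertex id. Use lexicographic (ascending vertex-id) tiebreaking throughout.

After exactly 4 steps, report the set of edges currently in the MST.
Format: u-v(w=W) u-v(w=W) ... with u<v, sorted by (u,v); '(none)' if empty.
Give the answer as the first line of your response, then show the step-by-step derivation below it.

0-1(w=12) 0-7(w=7) 1-3(w=8) 3-5(w=5)

step 1: add edge 1-3 (w=8); MST = {1-3(w=8)}
step 2: add edge 3-5 (w=5); MST = {1-3(w=8) 3-5(w=5)}
step 3: add edge 0-1 (w=12); MST = {0-1(w=12) 1-3(w=8) 3-5(w=5)}
step 4: add edge 0-7 (w=7); MST = {0-1(w=12) 0-7(w=7) 1-3(w=8) 3-5(w=5)}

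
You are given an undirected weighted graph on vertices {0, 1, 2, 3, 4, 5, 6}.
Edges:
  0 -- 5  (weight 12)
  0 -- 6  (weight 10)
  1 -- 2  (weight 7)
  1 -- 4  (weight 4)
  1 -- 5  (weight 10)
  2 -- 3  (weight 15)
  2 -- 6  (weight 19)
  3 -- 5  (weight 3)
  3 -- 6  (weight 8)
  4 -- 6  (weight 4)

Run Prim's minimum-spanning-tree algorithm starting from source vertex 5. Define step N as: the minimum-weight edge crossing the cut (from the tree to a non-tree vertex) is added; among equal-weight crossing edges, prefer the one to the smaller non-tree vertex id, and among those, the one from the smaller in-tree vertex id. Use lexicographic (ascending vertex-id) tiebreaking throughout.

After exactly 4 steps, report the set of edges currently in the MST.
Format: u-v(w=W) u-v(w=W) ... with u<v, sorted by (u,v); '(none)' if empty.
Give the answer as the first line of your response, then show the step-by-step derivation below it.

1-4(w=4) 3-5(w=3) 3-6(w=8) 4-6(w=4)

step 1: add edge 3-5 (w=3); MST = {3-5(w=3)}
step 2: add edge 3-6 (w=8); MST = {3-5(w=3) 3-6(w=8)}
step 3: add edge 4-6 (w=4); MST = {3-5(w=3) 3-6(w=8) 4-6(w=4)}
step 4: add edge 1-4 (w=4); MST = {1-4(w=4) 3-5(w=3) 3-6(w=8) 4-6(w=4)}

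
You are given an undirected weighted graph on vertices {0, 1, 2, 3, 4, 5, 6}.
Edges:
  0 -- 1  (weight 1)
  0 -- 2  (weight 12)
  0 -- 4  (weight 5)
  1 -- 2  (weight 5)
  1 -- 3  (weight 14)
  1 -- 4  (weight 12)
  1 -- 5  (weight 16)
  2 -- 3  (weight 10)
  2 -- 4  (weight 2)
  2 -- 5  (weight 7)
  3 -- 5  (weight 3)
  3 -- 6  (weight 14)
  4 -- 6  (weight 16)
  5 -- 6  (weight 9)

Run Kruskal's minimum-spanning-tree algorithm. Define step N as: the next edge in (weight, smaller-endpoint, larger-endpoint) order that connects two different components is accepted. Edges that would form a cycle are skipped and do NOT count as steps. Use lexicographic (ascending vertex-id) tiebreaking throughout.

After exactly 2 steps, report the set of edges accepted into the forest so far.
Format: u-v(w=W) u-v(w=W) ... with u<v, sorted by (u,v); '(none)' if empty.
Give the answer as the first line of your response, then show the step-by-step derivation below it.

0-1(w=1) 2-4(w=2)

step 1: add edge 0-1 (w=1); MST = {0-1(w=1)}
step 2: add edge 2-4 (w=2); MST = {0-1(w=1) 2-4(w=2)}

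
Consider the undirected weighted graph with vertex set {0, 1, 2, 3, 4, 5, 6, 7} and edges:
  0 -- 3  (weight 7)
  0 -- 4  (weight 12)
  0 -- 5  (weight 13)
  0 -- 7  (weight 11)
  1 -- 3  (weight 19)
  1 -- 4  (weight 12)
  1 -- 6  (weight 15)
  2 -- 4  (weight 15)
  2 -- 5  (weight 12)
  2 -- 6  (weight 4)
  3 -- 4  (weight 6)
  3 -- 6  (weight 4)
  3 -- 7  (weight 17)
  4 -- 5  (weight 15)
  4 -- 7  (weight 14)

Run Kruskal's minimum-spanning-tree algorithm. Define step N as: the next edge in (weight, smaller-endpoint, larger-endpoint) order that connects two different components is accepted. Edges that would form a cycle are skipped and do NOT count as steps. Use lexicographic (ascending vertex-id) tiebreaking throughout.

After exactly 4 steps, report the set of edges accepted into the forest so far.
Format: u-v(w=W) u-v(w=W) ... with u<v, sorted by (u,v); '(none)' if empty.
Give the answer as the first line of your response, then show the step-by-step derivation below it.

0-3(w=7) 2-6(w=4) 3-4(w=6) 3-6(w=4)

step 1: add edge 2-6 (w=4); MST = {2-6(w=4)}
step 2: add edge 3-6 (w=4); MST = {2-6(w=4) 3-6(w=4)}
step 3: add edge 3-4 (w=6); MST = {2-6(w=4) 3-4(w=6) 3-6(w=4)}
step 4: add edge 0-3 (w=7); MST = {0-3(w=7) 2-6(w=4) 3-4(w=6) 3-6(w=4)}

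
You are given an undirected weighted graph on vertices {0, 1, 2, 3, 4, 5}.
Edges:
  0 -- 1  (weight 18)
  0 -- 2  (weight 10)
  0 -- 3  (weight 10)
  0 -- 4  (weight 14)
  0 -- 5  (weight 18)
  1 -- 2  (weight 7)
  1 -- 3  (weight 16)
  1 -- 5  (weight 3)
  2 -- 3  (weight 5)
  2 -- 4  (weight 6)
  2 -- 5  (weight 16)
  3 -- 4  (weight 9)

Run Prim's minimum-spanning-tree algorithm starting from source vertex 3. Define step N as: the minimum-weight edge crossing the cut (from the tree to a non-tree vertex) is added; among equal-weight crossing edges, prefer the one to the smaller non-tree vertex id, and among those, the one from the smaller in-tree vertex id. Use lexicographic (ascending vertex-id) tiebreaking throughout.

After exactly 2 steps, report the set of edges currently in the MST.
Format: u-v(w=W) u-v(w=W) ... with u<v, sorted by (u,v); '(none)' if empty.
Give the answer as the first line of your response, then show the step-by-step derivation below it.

2-3(w=5) 2-4(w=6)

step 1: add edge 2-3 (w=5); MST = {2-3(w=5)}
step 2: add edge 2-4 (w=6); MST = {2-3(w=5) 2-4(w=6)}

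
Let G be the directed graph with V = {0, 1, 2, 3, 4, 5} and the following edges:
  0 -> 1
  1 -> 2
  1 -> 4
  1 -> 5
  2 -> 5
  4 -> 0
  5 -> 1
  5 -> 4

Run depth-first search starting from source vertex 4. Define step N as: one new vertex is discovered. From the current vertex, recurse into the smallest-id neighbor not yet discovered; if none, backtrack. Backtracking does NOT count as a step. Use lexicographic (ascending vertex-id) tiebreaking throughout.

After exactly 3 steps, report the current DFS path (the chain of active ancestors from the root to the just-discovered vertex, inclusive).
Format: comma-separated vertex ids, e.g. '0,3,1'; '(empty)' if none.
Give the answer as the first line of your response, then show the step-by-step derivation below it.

4,0,1

step 1: discover 4; path=4; order=4
step 2: discover 0; path=4>0; order=4,0
step 3: discover 1; path=4>0>1; order=4,0,1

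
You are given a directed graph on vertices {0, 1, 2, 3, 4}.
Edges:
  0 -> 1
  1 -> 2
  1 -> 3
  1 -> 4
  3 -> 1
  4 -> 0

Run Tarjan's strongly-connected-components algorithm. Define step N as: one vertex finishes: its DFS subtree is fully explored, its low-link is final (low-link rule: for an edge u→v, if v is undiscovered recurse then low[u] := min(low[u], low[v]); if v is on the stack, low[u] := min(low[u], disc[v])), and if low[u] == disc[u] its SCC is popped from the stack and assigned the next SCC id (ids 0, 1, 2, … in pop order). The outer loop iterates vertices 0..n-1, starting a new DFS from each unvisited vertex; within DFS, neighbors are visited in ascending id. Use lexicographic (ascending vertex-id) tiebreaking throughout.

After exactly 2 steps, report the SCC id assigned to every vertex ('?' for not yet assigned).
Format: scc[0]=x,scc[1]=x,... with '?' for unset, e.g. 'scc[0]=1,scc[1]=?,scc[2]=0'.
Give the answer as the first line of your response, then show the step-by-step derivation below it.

scc[0]=?,scc[1]=?,scc[2]=0,scc[3]=?,scc[4]=?

step 1: low=(low[0]=0,low[1]=1,low[2]=2,low[3]=?,low[4]=?); scc=(scc[0]=?,scc[1]=?,scc[2]=0,scc[3]=?,scc[4]=?)
step 2: low=(low[0]=0,low[1]=1,low[2]=2,low[3]=1,low[4]=?); scc=(scc[0]=?,scc[1]=?,scc[2]=0,scc[3]=?,scc[4]=?)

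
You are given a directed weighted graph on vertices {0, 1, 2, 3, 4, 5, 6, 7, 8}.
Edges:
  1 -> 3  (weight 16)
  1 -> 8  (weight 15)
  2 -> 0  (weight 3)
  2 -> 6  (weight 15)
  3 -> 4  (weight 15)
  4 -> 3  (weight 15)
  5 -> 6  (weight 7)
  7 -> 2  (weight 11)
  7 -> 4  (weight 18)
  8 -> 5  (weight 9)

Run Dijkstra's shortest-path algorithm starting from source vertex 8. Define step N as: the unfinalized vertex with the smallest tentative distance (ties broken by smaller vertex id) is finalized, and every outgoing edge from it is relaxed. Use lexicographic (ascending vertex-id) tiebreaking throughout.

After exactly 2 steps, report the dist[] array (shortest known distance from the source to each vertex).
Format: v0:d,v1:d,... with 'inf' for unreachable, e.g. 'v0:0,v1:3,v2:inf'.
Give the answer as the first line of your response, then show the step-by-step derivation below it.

v0:inf,v1:inf,v2:inf,v3:inf,v4:inf,v5:9,v6:16,v7:inf,v8:0

step 1: dist = v0:inf,v1:inf,v2:inf,v3:inf,v4:inf,v5:9,v6:inf,v7:inf,v8:0
step 2: dist = v0:inf,v1:inf,v2:inf,v3:inf,v4:inf,v5:9,v6:16,v7:inf,v8:0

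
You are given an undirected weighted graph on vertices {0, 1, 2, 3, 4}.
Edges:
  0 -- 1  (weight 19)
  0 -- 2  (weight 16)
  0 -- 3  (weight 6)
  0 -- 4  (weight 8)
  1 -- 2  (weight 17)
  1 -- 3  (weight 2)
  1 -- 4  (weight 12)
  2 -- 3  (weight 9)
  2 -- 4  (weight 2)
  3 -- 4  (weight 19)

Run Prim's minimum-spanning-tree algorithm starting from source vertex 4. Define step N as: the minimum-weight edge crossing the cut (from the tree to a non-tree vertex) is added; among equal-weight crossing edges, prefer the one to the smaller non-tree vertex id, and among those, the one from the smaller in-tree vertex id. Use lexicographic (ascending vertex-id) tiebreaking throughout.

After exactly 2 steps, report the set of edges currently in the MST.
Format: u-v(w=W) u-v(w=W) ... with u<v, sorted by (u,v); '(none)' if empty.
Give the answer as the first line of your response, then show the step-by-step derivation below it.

0-4(w=8) 2-4(w=2)

step 1: add edge 2-4 (w=2); MST = {2-4(w=2)}
step 2: add edge 0-4 (w=8); MST = {0-4(w=8) 2-4(w=2)}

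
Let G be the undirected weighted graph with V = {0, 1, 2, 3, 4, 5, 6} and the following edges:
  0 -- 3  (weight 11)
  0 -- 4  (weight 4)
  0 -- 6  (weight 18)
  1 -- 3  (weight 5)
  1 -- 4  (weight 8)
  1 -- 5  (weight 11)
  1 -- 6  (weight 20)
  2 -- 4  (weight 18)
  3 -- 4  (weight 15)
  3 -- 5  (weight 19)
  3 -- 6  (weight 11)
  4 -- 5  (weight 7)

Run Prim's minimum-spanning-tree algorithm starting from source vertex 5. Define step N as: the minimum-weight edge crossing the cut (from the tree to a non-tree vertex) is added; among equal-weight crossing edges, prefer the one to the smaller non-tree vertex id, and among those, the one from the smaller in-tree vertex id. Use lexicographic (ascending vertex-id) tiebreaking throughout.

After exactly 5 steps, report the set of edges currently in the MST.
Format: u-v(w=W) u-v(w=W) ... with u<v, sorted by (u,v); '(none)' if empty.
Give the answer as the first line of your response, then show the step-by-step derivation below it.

0-4(w=4) 1-3(w=5) 1-4(w=8) 3-6(w=11) 4-5(w=7)

step 1: add edge 4-5 (w=7); MST = {4-5(w=7)}
step 2: add edge 0-4 (w=4); MST = {0-4(w=4) 4-5(w=7)}
step 3: add edge 1-4 (w=8); MST = {0-4(w=4) 1-4(w=8) 4-5(w=7)}
step 4: add edge 1-3 (w=5); MST = {0-4(w=4) 1-3(w=5) 1-4(w=8) 4-5(w=7)}
step 5: add edge 3-6 (w=11); MST = {0-4(w=4) 1-3(w=5) 1-4(w=8) 3-6(w=11) 4-5(w=7)}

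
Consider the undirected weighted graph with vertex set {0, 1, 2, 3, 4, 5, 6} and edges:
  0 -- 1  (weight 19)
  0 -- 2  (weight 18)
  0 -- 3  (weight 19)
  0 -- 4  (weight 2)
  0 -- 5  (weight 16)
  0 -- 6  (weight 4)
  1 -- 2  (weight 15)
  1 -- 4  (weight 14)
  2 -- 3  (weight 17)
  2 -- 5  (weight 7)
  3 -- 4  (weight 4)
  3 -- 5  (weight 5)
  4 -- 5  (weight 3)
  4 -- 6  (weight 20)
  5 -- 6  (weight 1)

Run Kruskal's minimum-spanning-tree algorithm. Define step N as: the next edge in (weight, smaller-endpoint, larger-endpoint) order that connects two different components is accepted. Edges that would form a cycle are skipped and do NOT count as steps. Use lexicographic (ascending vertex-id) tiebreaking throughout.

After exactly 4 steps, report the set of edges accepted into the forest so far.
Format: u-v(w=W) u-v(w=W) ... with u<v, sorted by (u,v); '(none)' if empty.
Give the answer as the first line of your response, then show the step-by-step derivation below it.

0-4(w=2) 3-4(w=4) 4-5(w=3) 5-6(w=1)

step 1: add edge 5-6 (w=1); MST = {5-6(w=1)}
step 2: add edge 0-4 (w=2); MST = {0-4(w=2) 5-6(w=1)}
step 3: add edge 4-5 (w=3); MST = {0-4(w=2) 4-5(w=3) 5-6(w=1)}
step 4: add edge 3-4 (w=4); MST = {0-4(w=2) 3-4(w=4) 4-5(w=3) 5-6(w=1)}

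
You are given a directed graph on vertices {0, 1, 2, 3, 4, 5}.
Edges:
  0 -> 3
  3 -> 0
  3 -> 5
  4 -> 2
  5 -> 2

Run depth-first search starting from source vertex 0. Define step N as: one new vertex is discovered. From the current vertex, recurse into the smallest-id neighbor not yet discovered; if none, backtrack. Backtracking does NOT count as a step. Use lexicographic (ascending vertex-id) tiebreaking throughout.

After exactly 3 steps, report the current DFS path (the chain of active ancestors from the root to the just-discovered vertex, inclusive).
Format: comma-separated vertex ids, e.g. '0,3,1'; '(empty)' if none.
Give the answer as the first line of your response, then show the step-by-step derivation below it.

0,3,5

step 1: discover 0; path=0; order=0
step 2: discover 3; path=0>3; order=0,3
step 3: discover 5; path=0>3>5; order=0,3,5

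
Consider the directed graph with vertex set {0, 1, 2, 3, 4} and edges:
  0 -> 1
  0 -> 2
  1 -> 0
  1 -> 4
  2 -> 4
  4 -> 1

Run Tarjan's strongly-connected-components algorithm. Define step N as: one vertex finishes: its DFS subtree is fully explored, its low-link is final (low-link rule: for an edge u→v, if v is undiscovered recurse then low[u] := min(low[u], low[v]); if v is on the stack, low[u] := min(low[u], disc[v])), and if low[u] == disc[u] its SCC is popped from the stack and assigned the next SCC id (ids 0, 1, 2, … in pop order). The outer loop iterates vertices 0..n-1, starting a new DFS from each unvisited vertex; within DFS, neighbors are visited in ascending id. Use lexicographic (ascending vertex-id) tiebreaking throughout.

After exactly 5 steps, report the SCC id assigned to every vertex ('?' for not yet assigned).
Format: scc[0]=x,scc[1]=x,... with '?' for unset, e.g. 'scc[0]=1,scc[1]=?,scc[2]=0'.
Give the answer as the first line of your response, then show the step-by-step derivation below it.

scc[0]=0,scc[1]=0,scc[2]=0,scc[3]=1,scc[4]=0

step 1: low=(low[0]=0,low[1]=0,low[2]=?,low[3]=?,low[4]=1); scc=(scc[0]=?,scc[1]=?,scc[2]=?,scc[3]=?,scc[4]=?)
step 2: low=(low[0]=0,low[1]=0,low[2]=?,low[3]=?,low[4]=1); scc=(scc[0]=?,scc[1]=?,scc[2]=?,scc[3]=?,scc[4]=?)
step 3: low=(low[0]=0,low[1]=0,low[2]=2,low[3]=?,low[4]=1); scc=(scc[0]=?,scc[1]=?,scc[2]=?,scc[3]=?,scc[4]=?)
step 4: low=(low[0]=0,low[1]=0,low[2]=2,low[3]=?,low[4]=1); scc=(scc[0]=0,scc[1]=0,scc[2]=0,scc[3]=?,scc[4]=0)
step 5: low=(low[0]=0,low[1]=0,low[2]=2,low[3]=4,low[4]=1); scc=(scc[0]=0,scc[1]=0,scc[2]=0,scc[3]=1,scc[4]=0)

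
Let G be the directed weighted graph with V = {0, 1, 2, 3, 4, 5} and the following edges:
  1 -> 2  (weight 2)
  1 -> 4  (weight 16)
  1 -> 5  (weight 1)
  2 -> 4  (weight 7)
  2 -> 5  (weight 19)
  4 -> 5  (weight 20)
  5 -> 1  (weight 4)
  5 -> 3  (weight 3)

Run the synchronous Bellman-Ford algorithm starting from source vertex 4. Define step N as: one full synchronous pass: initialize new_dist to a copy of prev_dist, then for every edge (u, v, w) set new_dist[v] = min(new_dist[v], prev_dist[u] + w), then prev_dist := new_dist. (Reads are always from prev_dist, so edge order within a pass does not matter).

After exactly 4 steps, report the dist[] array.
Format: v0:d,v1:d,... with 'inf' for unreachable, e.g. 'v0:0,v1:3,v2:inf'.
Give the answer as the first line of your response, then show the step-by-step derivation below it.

v0:inf,v1:24,v2:26,v3:23,v4:0,v5:20

step 1: dist = v0:inf,v1:inf,v2:inf,v3:inf,v4:0,v5:20
step 2: dist = v0:inf,v1:24,v2:inf,v3:23,v4:0,v5:20
step 3: dist = v0:inf,v1:24,v2:26,v3:23,v4:0,v5:20
step 4: dist = v0:inf,v1:24,v2:26,v3:23,v4:0,v5:20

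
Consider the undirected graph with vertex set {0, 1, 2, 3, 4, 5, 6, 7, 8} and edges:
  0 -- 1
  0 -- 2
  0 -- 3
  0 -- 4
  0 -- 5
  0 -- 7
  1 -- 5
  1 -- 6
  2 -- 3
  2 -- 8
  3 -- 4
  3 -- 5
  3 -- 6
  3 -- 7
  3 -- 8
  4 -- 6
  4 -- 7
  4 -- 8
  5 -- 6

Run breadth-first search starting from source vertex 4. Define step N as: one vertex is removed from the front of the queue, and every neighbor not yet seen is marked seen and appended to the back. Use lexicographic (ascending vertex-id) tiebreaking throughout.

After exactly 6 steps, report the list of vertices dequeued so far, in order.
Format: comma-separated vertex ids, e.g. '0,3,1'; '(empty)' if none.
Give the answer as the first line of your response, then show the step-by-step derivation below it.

4,0,3,6,7,8

step 1: dequeue 4; queue=[0,3,6,7,8]; order=4
step 2: dequeue 0; queue=[3,6,7,8,1,2,5]; order=4,0
step 3: dequeue 3; queue=[6,7,8,1,2,5]; order=4,0,3
step 4: dequeue 6; queue=[7,8,1,2,5]; order=4,0,3,6
step 5: dequeue 7; queue=[8,1,2,5]; order=4,0,3,6,7
step 6: dequeue 8; queue=[1,2,5]; order=4,0,3,6,7,8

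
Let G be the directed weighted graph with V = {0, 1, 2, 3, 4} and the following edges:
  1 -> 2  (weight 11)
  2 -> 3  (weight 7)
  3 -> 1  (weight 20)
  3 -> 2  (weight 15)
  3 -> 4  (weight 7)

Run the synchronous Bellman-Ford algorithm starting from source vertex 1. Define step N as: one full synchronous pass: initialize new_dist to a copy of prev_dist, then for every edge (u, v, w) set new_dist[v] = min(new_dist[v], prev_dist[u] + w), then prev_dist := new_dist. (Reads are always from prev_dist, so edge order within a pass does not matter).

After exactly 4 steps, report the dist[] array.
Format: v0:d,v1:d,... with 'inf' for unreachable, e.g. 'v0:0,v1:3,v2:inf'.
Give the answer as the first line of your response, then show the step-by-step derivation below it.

v0:inf,v1:0,v2:11,v3:18,v4:25

step 1: dist = v0:inf,v1:0,v2:11,v3:inf,v4:inf
step 2: dist = v0:inf,v1:0,v2:11,v3:18,v4:inf
step 3: dist = v0:inf,v1:0,v2:11,v3:18,v4:25
step 4: dist = v0:inf,v1:0,v2:11,v3:18,v4:25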